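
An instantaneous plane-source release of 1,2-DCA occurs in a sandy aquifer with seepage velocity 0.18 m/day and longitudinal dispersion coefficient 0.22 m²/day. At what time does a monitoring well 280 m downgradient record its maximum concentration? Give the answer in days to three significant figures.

1550 days

For the 1D instantaneous-source solution, setting ∂C/∂t = 0 at fixed x gives v²t² + 2Dt − x² = 0, so t = (√(D² + v²x²) − D)/v².
√(D² + v²x²) = √(0.22² + 0.18² × 280²) = 50.40; v² = 0.0324.
t = (50.40 − 0.22)/0.0324 = 1550 days (vs. the pure-advection estimate x/v = 1560 d).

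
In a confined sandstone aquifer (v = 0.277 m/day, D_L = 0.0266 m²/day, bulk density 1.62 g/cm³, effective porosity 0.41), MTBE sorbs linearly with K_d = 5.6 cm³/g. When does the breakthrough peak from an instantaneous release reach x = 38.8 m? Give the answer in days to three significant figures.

3230 days

Retardation factor R = 1 + ρ_b·K_d/n = 1 + 1.62 × 5.6/0.41 = 23.13.
Sorption retards both mechanisms: v_R = v/R = 0.01198 m/day, D_R = D/R = 0.001150 m²/day.
Peak time from v_R²t² + 2D_R t − x² = 0: t = (√(D_R² + v_R²x²) − D_R)/v_R².
√(D_R² + v_R²x²) = √(0.001150² + 0.01198² × 38.8²) = 0.4648; v_R² = 0.0001435.
t = (0.4648 − 0.001150)/0.0001435 = 3230 days.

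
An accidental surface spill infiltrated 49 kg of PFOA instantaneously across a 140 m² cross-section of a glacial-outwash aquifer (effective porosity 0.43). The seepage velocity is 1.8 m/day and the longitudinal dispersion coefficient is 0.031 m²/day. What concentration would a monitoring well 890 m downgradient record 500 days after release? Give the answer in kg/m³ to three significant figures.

For an instantaneous plane source, C(x,t) = M/(n_e·A·√(4πDt)) · exp(−(x−vt)²/(4Dt)), with n_e·A the pore (flow) area.
Plume center vt = 1.8 × 500 = 900 m, so the well at 890 m is 10 m upgradient of the peak.
√(4πDt) = 13.96 m, giving peak height M/(n_e·A·√(4πDt)) = 49/(0.43 × 140 × 13.96) = 0.05831 kg/m³.
(x−vt)²/(4Dt) = (-10)²/(4 × 0.031 × 500) = 1.613; exp(−1.613) = 0.1993.
C = 0.05831 × 0.1993 = 0.0116 kg/m³.

0.0116 kg/m³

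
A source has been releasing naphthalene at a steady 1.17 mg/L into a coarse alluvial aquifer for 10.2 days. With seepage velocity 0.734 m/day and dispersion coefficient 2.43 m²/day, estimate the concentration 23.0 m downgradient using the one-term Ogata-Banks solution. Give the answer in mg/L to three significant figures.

0.0161 mg/L

For a continuous step input, C/C₀ ≈ ½·erfc((x−vt)/(2√(Dt))).
vt = 0.734 × 10.2 = 7.4868 m and 2√(Dt) = 2√(2.43 × 10.2) = 9.957 m.
Argument (x−vt)/(2√(Dt)) = (23.0 − 7.4868)/9.957 = 1.558; ½·erfc(1.558) = 0.01379.
C = 1.17 × 0.01379 = 0.0161 mg/L.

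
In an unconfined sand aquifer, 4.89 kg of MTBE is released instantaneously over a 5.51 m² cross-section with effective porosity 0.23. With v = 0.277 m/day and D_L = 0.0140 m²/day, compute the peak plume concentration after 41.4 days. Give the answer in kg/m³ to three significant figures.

1.43 kg/m³

The peak of an instantaneous 1D plume sits at x = vt; there the Gaussian factor is 1 and C_max = M/(n_e·A·√(4πDt)), where n_e·A is the pore area the mass is dissolved in.
√(4πDt) = √(4π × 0.0140 × 41.4) = 2.699 m, so C_max = 4.89/(0.23 × 5.51 × 2.699) = 1.43 kg/m³.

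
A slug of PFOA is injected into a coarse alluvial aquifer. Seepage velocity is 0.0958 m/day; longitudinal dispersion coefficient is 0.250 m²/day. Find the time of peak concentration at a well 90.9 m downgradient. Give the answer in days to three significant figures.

For the 1D instantaneous-source solution, setting ∂C/∂t = 0 at fixed x gives v²t² + 2Dt − x² = 0, so t = (√(D² + v²x²) − D)/v².
√(D² + v²x²) = √(0.250² + 0.0958² × 90.9²) = 8.712; v² = 0.00917764.
t = (8.712 − 0.250)/0.00917764 = 922 days (vs. the pure-advection estimate x/v = 949 d).

922 days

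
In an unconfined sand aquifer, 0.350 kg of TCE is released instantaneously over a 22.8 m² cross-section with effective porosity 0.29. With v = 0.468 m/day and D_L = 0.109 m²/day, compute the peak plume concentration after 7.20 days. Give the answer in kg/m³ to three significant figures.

0.0169 kg/m³

The peak of an instantaneous 1D plume sits at x = vt; there the Gaussian factor is 1 and C_max = M/(n_e·A·√(4πDt)), where n_e·A is the pore area the mass is dissolved in.
√(4πDt) = √(4π × 0.109 × 7.20) = 3.140 m, so C_max = 0.350/(0.29 × 22.8 × 3.140) = 0.0169 kg/m³.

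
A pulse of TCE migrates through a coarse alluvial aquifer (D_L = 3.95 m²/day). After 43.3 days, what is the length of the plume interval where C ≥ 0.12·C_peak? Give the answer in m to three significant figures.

76.2 m

The plume is Gaussian with σ = √(2Dt) = √(2 × 3.95 × 43.3) = 18.50 m.
C/C_peak = exp(−Δx²/(2σ²)) = 0.12 ⇒ Δx = σ·√(−2 ln 0.12) = 18.50 × 2.059 = 38.09 m.
Width = 2Δx = 76.2 m.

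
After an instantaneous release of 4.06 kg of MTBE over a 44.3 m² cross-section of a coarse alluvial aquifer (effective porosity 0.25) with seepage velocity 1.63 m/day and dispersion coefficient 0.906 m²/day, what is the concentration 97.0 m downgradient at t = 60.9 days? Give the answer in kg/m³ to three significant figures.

0.0136 kg/m³

For an instantaneous plane source, C(x,t) = M/(n_e·A·√(4πDt)) · exp(−(x−vt)²/(4Dt)), with n_e·A the pore (flow) area.
Plume center vt = 1.63 × 60.9 = 99.267 m, so the well at 97.0 m is 2.267 m upgradient of the peak.
√(4πDt) = 26.33 m, giving peak height M/(n_e·A·√(4πDt)) = 4.06/(0.25 × 44.3 × 26.33) = 0.01392 kg/m³.
(x−vt)²/(4Dt) = (-2.267)²/(4 × 0.906 × 60.9) = 0.02329; exp(−0.02329) = 0.9770.
C = 0.01392 × 0.9770 = 0.0136 kg/m³.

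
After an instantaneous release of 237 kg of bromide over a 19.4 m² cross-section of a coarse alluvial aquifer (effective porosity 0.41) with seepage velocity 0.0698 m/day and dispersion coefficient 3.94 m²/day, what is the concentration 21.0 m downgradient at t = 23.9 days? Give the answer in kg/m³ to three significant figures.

0.321 kg/m³

For an instantaneous plane source, C(x,t) = M/(n_e·A·√(4πDt)) · exp(−(x−vt)²/(4Dt)), with n_e·A the pore (flow) area.
Plume center vt = 0.0698 × 23.9 = 1.66822 m, so the well at 21.0 m is 19.33178 m downgradient of the peak.
√(4πDt) = 34.40 m, giving peak height M/(n_e·A·√(4πDt)) = 237/(0.41 × 19.4 × 34.40) = 0.8662 kg/m³.
(x−vt)²/(4Dt) = (19.33178)²/(4 × 3.94 × 23.9) = 0.9922; exp(−0.9922) = 0.3708.
C = 0.8662 × 0.3708 = 0.321 kg/m³.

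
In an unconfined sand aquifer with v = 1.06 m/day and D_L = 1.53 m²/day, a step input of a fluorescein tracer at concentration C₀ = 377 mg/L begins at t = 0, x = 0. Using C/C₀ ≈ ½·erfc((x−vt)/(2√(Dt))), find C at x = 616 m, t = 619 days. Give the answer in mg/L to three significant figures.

310 mg/L

For a continuous step input, C/C₀ ≈ ½·erfc((x−vt)/(2√(Dt))).
vt = 1.06 × 619 = 656.14 m and 2√(Dt) = 2√(1.53 × 619) = 61.55 m.
Argument (x−vt)/(2√(Dt)) = (616 − 656.14)/61.55 = -0.6522; ½·erfc(-0.6522) = 0.8218.
C = 377 × 0.8218 = 310 mg/L.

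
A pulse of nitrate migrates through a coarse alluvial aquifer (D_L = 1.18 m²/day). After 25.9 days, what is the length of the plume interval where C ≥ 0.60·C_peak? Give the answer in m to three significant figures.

The plume is Gaussian with σ = √(2Dt) = √(2 × 1.18 × 25.9) = 7.818 m.
C/C_peak = exp(−Δx²/(2σ²)) = 0.60 ⇒ Δx = σ·√(−2 ln 0.60) = 7.818 × 1.011 = 7.904 m.
Width = 2Δx = 15.8 m.

15.8 m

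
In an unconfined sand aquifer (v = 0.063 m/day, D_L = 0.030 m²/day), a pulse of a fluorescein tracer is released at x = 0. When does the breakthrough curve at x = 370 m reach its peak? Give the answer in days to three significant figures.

5870 days

For the 1D instantaneous-source solution, setting ∂C/∂t = 0 at fixed x gives v²t² + 2Dt − x² = 0, so t = (√(D² + v²x²) − D)/v².
√(D² + v²x²) = √(0.030² + 0.063² × 370²) = 23.31; v² = 0.003969.
t = (23.31 − 0.030)/0.003969 = 5870 days (vs. the pure-advection estimate x/v = 5870 d).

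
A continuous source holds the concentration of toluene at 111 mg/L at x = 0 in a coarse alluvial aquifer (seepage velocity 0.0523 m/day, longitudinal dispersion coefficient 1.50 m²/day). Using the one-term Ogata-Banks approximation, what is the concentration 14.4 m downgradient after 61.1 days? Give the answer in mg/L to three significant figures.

22.6 mg/L

For a continuous step input, C/C₀ ≈ ½·erfc((x−vt)/(2√(Dt))).
vt = 0.0523 × 61.1 = 3.19553 m and 2√(Dt) = 2√(1.50 × 61.1) = 19.15 m.
Argument (x−vt)/(2√(Dt)) = (14.4 − 3.19553)/19.15 = 0.5851; ½·erfc(0.5851) = 0.2040.
C = 111 × 0.2040 = 22.6 mg/L.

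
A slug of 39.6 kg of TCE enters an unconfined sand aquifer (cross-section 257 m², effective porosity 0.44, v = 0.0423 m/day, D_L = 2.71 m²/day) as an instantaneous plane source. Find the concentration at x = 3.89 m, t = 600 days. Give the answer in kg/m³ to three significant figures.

For an instantaneous plane source, C(x,t) = M/(n_e·A·√(4πDt)) · exp(−(x−vt)²/(4Dt)), with n_e·A the pore (flow) area.
Plume center vt = 0.0423 × 600 = 25.38 m, so the well at 3.89 m is 21.49 m upgradient of the peak.
√(4πDt) = 142.9 m, giving peak height M/(n_e·A·√(4πDt)) = 39.6/(0.44 × 257 × 142.9) = 0.002451 kg/m³.
(x−vt)²/(4Dt) = (-21.49)²/(4 × 2.71 × 600) = 0.07101; exp(−0.07101) = 0.9315.
C = 0.002451 × 0.9315 = 0.00228 kg/m³.

0.00228 kg/m³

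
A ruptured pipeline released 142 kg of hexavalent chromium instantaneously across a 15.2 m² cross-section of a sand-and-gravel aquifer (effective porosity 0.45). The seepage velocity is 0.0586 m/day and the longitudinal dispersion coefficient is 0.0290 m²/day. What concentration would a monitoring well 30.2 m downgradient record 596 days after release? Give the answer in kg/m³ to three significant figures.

1.02 kg/m³

For an instantaneous plane source, C(x,t) = M/(n_e·A·√(4πDt)) · exp(−(x−vt)²/(4Dt)), with n_e·A the pore (flow) area.
Plume center vt = 0.0586 × 596 = 34.9256 m, so the well at 30.2 m is 4.7256 m upgradient of the peak.
√(4πDt) = 14.74 m, giving peak height M/(n_e·A·√(4πDt)) = 142/(0.45 × 15.2 × 14.74) = 1.408 kg/m³.
(x−vt)²/(4Dt) = (-4.7256)²/(4 × 0.0290 × 596) = 0.3230; exp(−0.3230) = 0.7240.
C = 1.408 × 0.7240 = 1.02 kg/m³.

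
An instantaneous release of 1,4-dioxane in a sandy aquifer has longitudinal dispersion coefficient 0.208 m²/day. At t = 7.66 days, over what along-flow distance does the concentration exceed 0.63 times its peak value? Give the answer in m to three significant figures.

The plume is Gaussian with σ = √(2Dt) = √(2 × 0.208 × 7.66) = 1.785 m.
C/C_peak = exp(−Δx²/(2σ²)) = 0.63 ⇒ Δx = σ·√(−2 ln 0.63) = 1.785 × 0.9613 = 1.716 m.
Width = 2Δx = 3.43 m.

3.43 m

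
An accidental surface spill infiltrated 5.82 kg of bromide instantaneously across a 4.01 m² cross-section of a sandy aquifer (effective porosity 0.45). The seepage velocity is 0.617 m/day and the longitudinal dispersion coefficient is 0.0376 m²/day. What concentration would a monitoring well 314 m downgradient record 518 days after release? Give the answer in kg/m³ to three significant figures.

For an instantaneous plane source, C(x,t) = M/(n_e·A·√(4πDt)) · exp(−(x−vt)²/(4Dt)), with n_e·A the pore (flow) area.
Plume center vt = 0.617 × 518 = 319.606 m, so the well at 314 m is 5.606 m upgradient of the peak.
√(4πDt) = 15.64 m, giving peak height M/(n_e·A·√(4πDt)) = 5.82/(0.45 × 4.01 × 15.64) = 0.2062 kg/m³.
(x−vt)²/(4Dt) = (-5.606)²/(4 × 0.0376 × 518) = 0.4034; exp(−0.4034) = 0.6680.
C = 0.2062 × 0.6680 = 0.138 kg/m³.

0.138 kg/m³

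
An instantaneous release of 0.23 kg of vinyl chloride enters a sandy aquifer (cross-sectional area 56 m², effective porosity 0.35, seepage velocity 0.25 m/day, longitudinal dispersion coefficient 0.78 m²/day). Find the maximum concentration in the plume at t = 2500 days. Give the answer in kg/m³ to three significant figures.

The peak of an instantaneous 1D plume sits at x = vt; there the Gaussian factor is 1 and C_max = M/(n_e·A·√(4πDt)), where n_e·A is the pore area the mass is dissolved in.
√(4πDt) = √(4π × 0.78 × 2500) = 156.5 m, so C_max = 0.23/(0.35 × 56 × 156.5) = 7.50e-05 kg/m³.

7.50e-05 kg/m³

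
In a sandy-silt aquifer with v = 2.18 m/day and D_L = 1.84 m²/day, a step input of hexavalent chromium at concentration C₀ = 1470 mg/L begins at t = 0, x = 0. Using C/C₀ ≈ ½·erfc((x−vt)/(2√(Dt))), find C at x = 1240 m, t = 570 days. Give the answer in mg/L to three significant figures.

768 mg/L

For a continuous step input, C/C₀ ≈ ½·erfc((x−vt)/(2√(Dt))).
vt = 2.18 × 570 = 1242.6 m and 2√(Dt) = 2√(1.84 × 570) = 64.77 m.
Argument (x−vt)/(2√(Dt)) = (1240 − 1242.6)/64.77 = -0.04014; ½·erfc(-0.04014) = 0.5226.
C = 1470 × 0.5226 = 768 mg/L.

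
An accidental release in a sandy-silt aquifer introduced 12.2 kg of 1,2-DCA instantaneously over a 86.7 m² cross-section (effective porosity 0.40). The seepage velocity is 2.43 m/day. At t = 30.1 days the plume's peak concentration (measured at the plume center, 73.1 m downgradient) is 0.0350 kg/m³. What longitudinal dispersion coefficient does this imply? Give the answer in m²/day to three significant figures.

At the plume center C_max = M/(n_e·A·√(4πDt)), so D = M²/(4πt·(n_e·A·C_max)²).
n_e·A·C_max = 0.40 × 86.7 × 0.0350 = 1.214 kg/m.
D = 12.2²/(4π × 30.1 × 1.214²) = 0.267 m²/day.

0.267 m²/day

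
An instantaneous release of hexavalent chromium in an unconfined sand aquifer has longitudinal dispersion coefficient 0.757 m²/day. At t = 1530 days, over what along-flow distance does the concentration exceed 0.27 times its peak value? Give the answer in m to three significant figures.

The plume is Gaussian with σ = √(2Dt) = √(2 × 0.757 × 1530) = 48.13 m.
C/C_peak = exp(−Δx²/(2σ²)) = 0.27 ⇒ Δx = σ·√(−2 ln 0.27) = 48.13 × 1.618 = 77.87 m.
Width = 2Δx = 156 m.

156 m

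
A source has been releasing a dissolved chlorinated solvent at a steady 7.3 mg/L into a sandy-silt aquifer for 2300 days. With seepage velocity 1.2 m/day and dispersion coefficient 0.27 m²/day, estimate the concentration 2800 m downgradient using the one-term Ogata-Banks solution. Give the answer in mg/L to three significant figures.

For a continuous step input, C/C₀ ≈ ½·erfc((x−vt)/(2√(Dt))).
vt = 1.2 × 2300 = 2760 m and 2√(Dt) = 2√(0.27 × 2300) = 49.84 m.
Argument (x−vt)/(2√(Dt)) = (2800 − 2760)/49.84 = 0.8026; ½·erfc(0.8026) = 0.1282.
C = 7.3 × 0.1282 = 0.936 mg/L.

0.936 mg/L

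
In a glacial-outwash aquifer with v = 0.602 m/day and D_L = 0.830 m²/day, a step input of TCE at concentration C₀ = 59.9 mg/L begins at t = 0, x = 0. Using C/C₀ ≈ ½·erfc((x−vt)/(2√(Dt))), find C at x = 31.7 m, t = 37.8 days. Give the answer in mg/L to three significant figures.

For a continuous step input, C/C₀ ≈ ½·erfc((x−vt)/(2√(Dt))).
vt = 0.602 × 37.8 = 22.7556 m and 2√(Dt) = 2√(0.830 × 37.8) = 11.20 m.
Argument (x−vt)/(2√(Dt)) = (31.7 − 22.7556)/11.20 = 0.7986; ½·erfc(0.7986) = 0.1294.
C = 59.9 × 0.1294 = 7.75 mg/L.

7.75 mg/L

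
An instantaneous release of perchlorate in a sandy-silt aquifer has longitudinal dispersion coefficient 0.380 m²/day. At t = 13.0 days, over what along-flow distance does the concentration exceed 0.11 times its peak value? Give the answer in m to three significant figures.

13.2 m

The plume is Gaussian with σ = √(2Dt) = √(2 × 0.380 × 13.0) = 3.143 m.
C/C_peak = exp(−Δx²/(2σ²)) = 0.11 ⇒ Δx = σ·√(−2 ln 0.11) = 3.143 × 2.101 = 6.603 m.
Width = 2Δx = 13.2 m.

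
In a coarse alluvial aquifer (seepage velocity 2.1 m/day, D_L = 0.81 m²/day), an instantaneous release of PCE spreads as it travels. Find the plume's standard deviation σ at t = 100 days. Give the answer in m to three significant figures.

12.7 m

Dispersive spreading gives a Gaussian with σ² = 2Dt; advection only shifts the center.
σ = √(2 × 0.81 × 100) = 12.7 m.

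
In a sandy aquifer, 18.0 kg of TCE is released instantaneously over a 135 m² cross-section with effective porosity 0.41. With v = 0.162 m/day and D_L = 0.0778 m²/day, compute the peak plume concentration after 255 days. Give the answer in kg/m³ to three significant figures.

0.0206 kg/m³

The peak of an instantaneous 1D plume sits at x = vt; there the Gaussian factor is 1 and C_max = M/(n_e·A·√(4πDt)), where n_e·A is the pore area the mass is dissolved in.
√(4πDt) = √(4π × 0.0778 × 255) = 15.79 m, so C_max = 18.0/(0.41 × 135 × 15.79) = 0.0206 kg/m³.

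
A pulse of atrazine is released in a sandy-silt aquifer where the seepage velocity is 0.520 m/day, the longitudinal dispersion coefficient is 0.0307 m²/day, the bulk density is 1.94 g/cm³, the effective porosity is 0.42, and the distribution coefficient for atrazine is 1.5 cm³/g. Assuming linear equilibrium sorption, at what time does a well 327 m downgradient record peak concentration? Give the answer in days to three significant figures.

4980 days

Retardation factor R = 1 + ρ_b·K_d/n = 1 + 1.94 × 1.5/0.42 = 7.929.
Sorption retards both mechanisms: v_R = v/R = 0.06558 m/day, D_R = D/R = 0.003872 m²/day.
Peak time from v_R²t² + 2D_R t − x² = 0: t = (√(D_R² + v_R²x²) − D_R)/v_R².
√(D_R² + v_R²x²) = √(0.003872² + 0.06558² × 327²) = 21.44; v_R² = 0.004301.
t = (21.44 − 0.003872)/0.004301 = 4980 days.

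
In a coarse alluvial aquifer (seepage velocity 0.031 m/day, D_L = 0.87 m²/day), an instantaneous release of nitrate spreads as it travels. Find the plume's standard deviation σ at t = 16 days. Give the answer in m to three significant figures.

Dispersive spreading gives a Gaussian with σ² = 2Dt; advection only shifts the center.
σ = √(2 × 0.87 × 16) = 5.28 m.

5.28 m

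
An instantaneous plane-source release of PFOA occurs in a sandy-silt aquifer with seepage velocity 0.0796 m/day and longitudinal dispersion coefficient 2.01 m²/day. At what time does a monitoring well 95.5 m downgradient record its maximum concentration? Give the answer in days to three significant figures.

For the 1D instantaneous-source solution, setting ∂C/∂t = 0 at fixed x gives v²t² + 2Dt − x² = 0, so t = (√(D² + v²x²) − D)/v².
√(D² + v²x²) = √(2.01² + 0.0796² × 95.5²) = 7.863; v² = 0.00633616.
t = (7.863 − 2.01)/0.00633616 = 924 days (vs. the pure-advection estimate x/v = 1200 d).

924 days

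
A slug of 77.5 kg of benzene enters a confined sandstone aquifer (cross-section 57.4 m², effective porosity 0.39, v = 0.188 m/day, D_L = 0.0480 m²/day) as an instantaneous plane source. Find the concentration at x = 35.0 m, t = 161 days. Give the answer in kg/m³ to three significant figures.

For an instantaneous plane source, C(x,t) = M/(n_e·A·√(4πDt)) · exp(−(x−vt)²/(4Dt)), with n_e·A the pore (flow) area.
Plume center vt = 0.188 × 161 = 30.268 m, so the well at 35.0 m is 4.732 m downgradient of the peak.
√(4πDt) = 9.855 m, giving peak height M/(n_e·A·√(4πDt)) = 77.5/(0.39 × 57.4 × 9.855) = 0.3513 kg/m³.
(x−vt)²/(4Dt) = (4.732)²/(4 × 0.0480 × 161) = 0.7244; exp(−0.7244) = 0.4846.
C = 0.3513 × 0.4846 = 0.170 kg/m³.

0.170 kg/m³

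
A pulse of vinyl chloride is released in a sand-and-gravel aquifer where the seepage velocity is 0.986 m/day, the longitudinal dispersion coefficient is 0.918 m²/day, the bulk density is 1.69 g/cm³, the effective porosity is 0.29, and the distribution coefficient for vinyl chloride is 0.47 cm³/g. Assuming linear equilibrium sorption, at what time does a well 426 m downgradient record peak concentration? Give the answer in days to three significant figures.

Retardation factor R = 1 + ρ_b·K_d/n = 1 + 1.69 × 0.47/0.29 = 3.739.
Sorption retards both mechanisms: v_R = v/R = 0.2637 m/day, D_R = D/R = 0.2455 m²/day.
Peak time from v_R²t² + 2D_R t − x² = 0: t = (√(D_R² + v_R²x²) − D_R)/v_R².
√(D_R² + v_R²x²) = √(0.2455² + 0.2637² × 426²) = 112.3; v_R² = 0.06954.
t = (112.3 − 0.2455)/0.06954 = 1610 days.

1610 days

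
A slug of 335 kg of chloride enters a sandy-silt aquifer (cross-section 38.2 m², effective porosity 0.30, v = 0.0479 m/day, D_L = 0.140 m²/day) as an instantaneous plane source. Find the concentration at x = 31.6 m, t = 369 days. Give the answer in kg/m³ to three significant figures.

For an instantaneous plane source, C(x,t) = M/(n_e·A·√(4πDt)) · exp(−(x−vt)²/(4Dt)), with n_e·A the pore (flow) area.
Plume center vt = 0.0479 × 369 = 17.6751 m, so the well at 31.6 m is 13.9249 m downgradient of the peak.
√(4πDt) = 25.48 m, giving peak height M/(n_e·A·√(4πDt)) = 335/(0.30 × 38.2 × 25.48) = 1.147 kg/m³.
(x−vt)²/(4Dt) = (13.9249)²/(4 × 0.140 × 369) = 0.9384; exp(−0.9384) = 0.3913.
C = 1.147 × 0.3913 = 0.449 kg/m³.

0.449 kg/m³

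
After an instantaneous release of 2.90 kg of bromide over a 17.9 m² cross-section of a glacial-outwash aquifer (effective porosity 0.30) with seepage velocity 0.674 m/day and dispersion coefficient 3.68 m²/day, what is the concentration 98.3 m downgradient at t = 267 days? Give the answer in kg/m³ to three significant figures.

For an instantaneous plane source, C(x,t) = M/(n_e·A·√(4πDt)) · exp(−(x−vt)²/(4Dt)), with n_e·A the pore (flow) area.
Plume center vt = 0.674 × 267 = 179.958 m, so the well at 98.3 m is 81.658 m upgradient of the peak.
√(4πDt) = 111.1 m, giving peak height M/(n_e·A·√(4πDt)) = 2.90/(0.30 × 17.9 × 111.1) = 0.004861 kg/m³.
(x−vt)²/(4Dt) = (-81.658)²/(4 × 3.68 × 267) = 1.697; exp(−1.697) = 0.1832.
C = 0.004861 × 0.1832 = 0.000891 kg/m³.

0.000891 kg/m³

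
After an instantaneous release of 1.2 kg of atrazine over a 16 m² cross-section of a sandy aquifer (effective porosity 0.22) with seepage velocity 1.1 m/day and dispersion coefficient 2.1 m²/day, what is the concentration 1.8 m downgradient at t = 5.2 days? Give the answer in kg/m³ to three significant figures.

For an instantaneous plane source, C(x,t) = M/(n_e·A·√(4πDt)) · exp(−(x−vt)²/(4Dt)), with n_e·A the pore (flow) area.
Plume center vt = 1.1 × 5.2 = 5.72 m, so the well at 1.8 m is 3.92 m upgradient of the peak.
√(4πDt) = 11.71 m, giving peak height M/(n_e·A·√(4πDt)) = 1.2/(0.22 × 16 × 11.71) = 0.02911 kg/m³.
(x−vt)²/(4Dt) = (-3.92)²/(4 × 2.1 × 5.2) = 0.3518; exp(−0.3518) = 0.7034.
C = 0.02911 × 0.7034 = 0.0205 kg/m³.

0.0205 kg/m³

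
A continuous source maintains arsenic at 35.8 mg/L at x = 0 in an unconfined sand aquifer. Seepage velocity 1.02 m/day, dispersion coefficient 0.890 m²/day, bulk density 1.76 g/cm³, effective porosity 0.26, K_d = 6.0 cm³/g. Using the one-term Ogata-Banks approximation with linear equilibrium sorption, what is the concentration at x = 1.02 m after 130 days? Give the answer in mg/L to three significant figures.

29.4 mg/L

Retardation factor R = 1 + ρ_b·K_d/n = 1 + 1.76 × 6.0/0.26 = 41.62.
Sorption retards both mechanisms: v_R = v/R = 0.02451 m/day, D_R = D/R = 0.02138 m²/day.
v_R·t = 0.02451 × 130 = 3.1863 m; 2√(D_R t) = 3.334 m; argument = (1.02 − 3.1863)/3.334 = -0.6498.
C = C₀ × ½·erfc(-0.6498) = 35.8 × 0.8209 = 29.4 mg/L.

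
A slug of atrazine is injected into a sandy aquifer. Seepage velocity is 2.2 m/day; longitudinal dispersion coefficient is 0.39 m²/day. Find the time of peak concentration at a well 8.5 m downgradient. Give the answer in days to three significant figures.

3.78 days

For the 1D instantaneous-source solution, setting ∂C/∂t = 0 at fixed x gives v²t² + 2Dt − x² = 0, so t = (√(D² + v²x²) − D)/v².
√(D² + v²x²) = √(0.39² + 2.2² × 8.5²) = 18.70; v² = 4.84.
t = (18.70 − 0.39)/4.84 = 3.78 days (vs. the pure-advection estimate x/v = 3.86 d).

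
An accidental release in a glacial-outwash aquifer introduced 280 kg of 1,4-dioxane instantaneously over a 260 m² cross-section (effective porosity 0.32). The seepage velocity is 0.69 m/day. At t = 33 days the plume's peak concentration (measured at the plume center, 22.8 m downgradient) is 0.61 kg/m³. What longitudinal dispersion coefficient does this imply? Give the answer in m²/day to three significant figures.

0.0734 m²/day

At the plume center C_max = M/(n_e·A·√(4πDt)), so D = M²/(4πt·(n_e·A·C_max)²).
n_e·A·C_max = 0.32 × 260 × 0.61 = 50.75 kg/m.
D = 280²/(4π × 33 × 50.75²) = 0.0734 m²/day.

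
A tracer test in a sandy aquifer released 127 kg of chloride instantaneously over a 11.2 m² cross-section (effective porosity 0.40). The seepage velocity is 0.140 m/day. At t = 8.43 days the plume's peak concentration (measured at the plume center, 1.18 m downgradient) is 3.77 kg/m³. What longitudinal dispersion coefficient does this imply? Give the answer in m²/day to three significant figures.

0.534 m²/day

At the plume center C_max = M/(n_e·A·√(4πDt)), so D = M²/(4πt·(n_e·A·C_max)²).
n_e·A·C_max = 0.40 × 11.2 × 3.77 = 16.89 kg/m.
D = 127²/(4π × 8.43 × 16.89²) = 0.534 m²/day.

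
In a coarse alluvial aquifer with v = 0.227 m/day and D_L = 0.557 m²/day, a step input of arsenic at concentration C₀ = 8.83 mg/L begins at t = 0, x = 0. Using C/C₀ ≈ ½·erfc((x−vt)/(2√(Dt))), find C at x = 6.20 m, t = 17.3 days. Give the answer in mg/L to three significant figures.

2.67 mg/L

For a continuous step input, C/C₀ ≈ ½·erfc((x−vt)/(2√(Dt))).
vt = 0.227 × 17.3 = 3.9271 m and 2√(Dt) = 2√(0.557 × 17.3) = 6.208 m.
Argument (x−vt)/(2√(Dt)) = (6.20 − 3.9271)/6.208 = 0.3661; ½·erfc(0.3661) = 0.3023.
C = 8.83 × 0.3023 = 2.67 mg/L.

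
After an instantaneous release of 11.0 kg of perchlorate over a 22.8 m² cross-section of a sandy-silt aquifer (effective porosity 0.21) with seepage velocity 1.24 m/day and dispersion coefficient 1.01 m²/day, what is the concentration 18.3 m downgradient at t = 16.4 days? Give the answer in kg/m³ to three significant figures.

0.150 kg/m³

For an instantaneous plane source, C(x,t) = M/(n_e·A·√(4πDt)) · exp(−(x−vt)²/(4Dt)), with n_e·A the pore (flow) area.
Plume center vt = 1.24 × 16.4 = 20.336 m, so the well at 18.3 m is 2.036 m upgradient of the peak.
√(4πDt) = 14.43 m, giving peak height M/(n_e·A·√(4πDt)) = 11.0/(0.21 × 22.8 × 14.43) = 0.1592 kg/m³.
(x−vt)²/(4Dt) = (-2.036)²/(4 × 1.01 × 16.4) = 0.06256; exp(−0.06256) = 0.9394.
C = 0.1592 × 0.9394 = 0.150 kg/m³.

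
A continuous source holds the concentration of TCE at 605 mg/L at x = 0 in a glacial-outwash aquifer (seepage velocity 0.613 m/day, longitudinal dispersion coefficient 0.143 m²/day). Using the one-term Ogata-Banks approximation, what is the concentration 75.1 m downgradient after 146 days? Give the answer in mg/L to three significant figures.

597 mg/L

For a continuous step input, C/C₀ ≈ ½·erfc((x−vt)/(2√(Dt))).
vt = 0.613 × 146 = 89.498 m and 2√(Dt) = 2√(0.143 × 146) = 9.138 m.
Argument (x−vt)/(2√(Dt)) = (75.1 − 89.498)/9.138 = -1.576; ½·erfc(-1.576) = 0.9871.
C = 605 × 0.9871 = 597 mg/L.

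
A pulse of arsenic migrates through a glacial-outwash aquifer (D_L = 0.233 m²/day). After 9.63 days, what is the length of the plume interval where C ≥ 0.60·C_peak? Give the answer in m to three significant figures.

4.28 m

The plume is Gaussian with σ = √(2Dt) = √(2 × 0.233 × 9.63) = 2.118 m.
C/C_peak = exp(−Δx²/(2σ²)) = 0.60 ⇒ Δx = σ·√(−2 ln 0.60) = 2.118 × 1.011 = 2.141 m.
Width = 2Δx = 4.28 m.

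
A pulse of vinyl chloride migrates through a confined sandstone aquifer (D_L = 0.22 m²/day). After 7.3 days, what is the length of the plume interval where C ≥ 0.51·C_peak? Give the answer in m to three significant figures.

4.16 m

The plume is Gaussian with σ = √(2Dt) = √(2 × 0.22 × 7.3) = 1.792 m.
C/C_peak = exp(−Δx²/(2σ²)) = 0.51 ⇒ Δx = σ·√(−2 ln 0.51) = 1.792 × 1.160 = 2.079 m.
Width = 2Δx = 4.16 m.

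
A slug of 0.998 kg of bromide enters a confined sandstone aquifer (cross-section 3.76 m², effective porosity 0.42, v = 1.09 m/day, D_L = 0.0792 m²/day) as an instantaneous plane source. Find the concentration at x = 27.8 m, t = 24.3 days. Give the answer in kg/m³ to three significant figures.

0.103 kg/m³

For an instantaneous plane source, C(x,t) = M/(n_e·A·√(4πDt)) · exp(−(x−vt)²/(4Dt)), with n_e·A the pore (flow) area.
Plume center vt = 1.09 × 24.3 = 26.487 m, so the well at 27.8 m is 1.313 m downgradient of the peak.
√(4πDt) = 4.918 m, giving peak height M/(n_e·A·√(4πDt)) = 0.998/(0.42 × 3.76 × 4.918) = 0.1285 kg/m³.
(x−vt)²/(4Dt) = (1.313)²/(4 × 0.0792 × 24.3) = 0.2239; exp(−0.2239) = 0.7994.
C = 0.1285 × 0.7994 = 0.103 kg/m³.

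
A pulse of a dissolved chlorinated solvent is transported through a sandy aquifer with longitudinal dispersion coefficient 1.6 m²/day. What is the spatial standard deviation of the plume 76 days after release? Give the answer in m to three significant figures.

15.6 m

Dispersive spreading gives a Gaussian with σ² = 2Dt; advection only shifts the center.
σ = √(2 × 1.6 × 76) = 15.6 m.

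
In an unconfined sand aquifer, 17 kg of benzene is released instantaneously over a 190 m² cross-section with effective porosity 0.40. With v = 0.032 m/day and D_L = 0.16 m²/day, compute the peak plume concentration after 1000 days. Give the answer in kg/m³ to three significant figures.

The peak of an instantaneous 1D plume sits at x = vt; there the Gaussian factor is 1 and C_max = M/(n_e·A·√(4πDt)), where n_e·A is the pore area the mass is dissolved in.
√(4πDt) = √(4π × 0.16 × 1000) = 44.84 m, so C_max = 17/(0.40 × 190 × 44.84) = 0.00499 kg/m³.

0.00499 kg/m³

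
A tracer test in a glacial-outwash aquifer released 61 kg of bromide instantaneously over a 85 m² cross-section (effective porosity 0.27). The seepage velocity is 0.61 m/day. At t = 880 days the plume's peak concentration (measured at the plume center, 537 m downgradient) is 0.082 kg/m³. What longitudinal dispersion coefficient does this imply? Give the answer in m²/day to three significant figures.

At the plume center C_max = M/(n_e·A·√(4πDt)), so D = M²/(4πt·(n_e·A·C_max)²).
n_e·A·C_max = 0.27 × 85 × 0.082 = 1.882 kg/m.
D = 61²/(4π × 880 × 1.882²) = 0.0950 m²/day.

0.0950 m²/day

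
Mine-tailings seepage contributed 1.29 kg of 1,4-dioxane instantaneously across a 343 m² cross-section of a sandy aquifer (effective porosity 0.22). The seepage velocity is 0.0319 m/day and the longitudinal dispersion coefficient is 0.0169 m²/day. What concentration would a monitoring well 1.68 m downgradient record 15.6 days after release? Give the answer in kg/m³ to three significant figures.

0.00249 kg/m³

For an instantaneous plane source, C(x,t) = M/(n_e·A·√(4πDt)) · exp(−(x−vt)²/(4Dt)), with n_e·A the pore (flow) area.
Plume center vt = 0.0319 × 15.6 = 0.49764 m, so the well at 1.68 m is 1.18236 m downgradient of the peak.
√(4πDt) = 1.820 m, giving peak height M/(n_e·A·√(4πDt)) = 1.29/(0.22 × 343 × 1.820) = 0.009393 kg/m³.
(x−vt)²/(4Dt) = (1.18236)²/(4 × 0.0169 × 15.6) = 1.326; exp(−1.326) = 0.2655.
C = 0.009393 × 0.2655 = 0.00249 kg/m³.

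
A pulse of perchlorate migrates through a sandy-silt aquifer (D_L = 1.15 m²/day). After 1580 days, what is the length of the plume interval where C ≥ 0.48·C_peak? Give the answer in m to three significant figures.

146 m

The plume is Gaussian with σ = √(2Dt) = √(2 × 1.15 × 1580) = 60.28 m.
C/C_peak = exp(−Δx²/(2σ²)) = 0.48 ⇒ Δx = σ·√(−2 ln 0.48) = 60.28 × 1.212 = 73.06 m.
Width = 2Δx = 146 m.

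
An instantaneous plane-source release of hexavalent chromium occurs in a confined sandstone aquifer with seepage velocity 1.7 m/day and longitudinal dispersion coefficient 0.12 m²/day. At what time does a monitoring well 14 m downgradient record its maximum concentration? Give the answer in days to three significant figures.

8.19 days

For the 1D instantaneous-source solution, setting ∂C/∂t = 0 at fixed x gives v²t² + 2Dt − x² = 0, so t = (√(D² + v²x²) − D)/v².
√(D² + v²x²) = √(0.12² + 1.7² × 14²) = 23.80; v² = 2.89.
t = (23.80 − 0.12)/2.89 = 8.19 days (vs. the pure-advection estimate x/v = 8.24 d).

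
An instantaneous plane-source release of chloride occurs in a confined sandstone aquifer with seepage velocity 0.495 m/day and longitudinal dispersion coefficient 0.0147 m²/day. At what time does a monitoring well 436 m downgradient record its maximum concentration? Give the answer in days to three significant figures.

881 days

For the 1D instantaneous-source solution, setting ∂C/∂t = 0 at fixed x gives v²t² + 2Dt − x² = 0, so t = (√(D² + v²x²) − D)/v².
√(D² + v²x²) = √(0.0147² + 0.495² × 436²) = 215.8; v² = 0.245025.
t = (215.8 − 0.0147)/0.245025 = 881 days (vs. the pure-advection estimate x/v = 881 d).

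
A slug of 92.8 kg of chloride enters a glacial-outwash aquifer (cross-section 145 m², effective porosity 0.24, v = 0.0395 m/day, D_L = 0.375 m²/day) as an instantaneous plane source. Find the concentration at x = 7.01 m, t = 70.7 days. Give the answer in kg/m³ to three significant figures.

For an instantaneous plane source, C(x,t) = M/(n_e·A·√(4πDt)) · exp(−(x−vt)²/(4Dt)), with n_e·A the pore (flow) area.
Plume center vt = 0.0395 × 70.7 = 2.79265 m, so the well at 7.01 m is 4.21735 m downgradient of the peak.
√(4πDt) = 18.25 m, giving peak height M/(n_e·A·√(4πDt)) = 92.8/(0.24 × 145 × 18.25) = 0.1461 kg/m³.
(x−vt)²/(4Dt) = (4.21735)²/(4 × 0.375 × 70.7) = 0.1677; exp(−0.1677) = 0.8456.
C = 0.1461 × 0.8456 = 0.124 kg/m³.

0.124 kg/m³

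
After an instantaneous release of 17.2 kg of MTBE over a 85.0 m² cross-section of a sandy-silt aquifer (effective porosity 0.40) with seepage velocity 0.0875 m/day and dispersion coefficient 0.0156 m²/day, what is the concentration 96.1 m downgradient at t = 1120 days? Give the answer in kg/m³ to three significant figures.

0.0324 kg/m³

For an instantaneous plane source, C(x,t) = M/(n_e·A·√(4πDt)) · exp(−(x−vt)²/(4Dt)), with n_e·A the pore (flow) area.
Plume center vt = 0.0875 × 1120 = 98 m, so the well at 96.1 m is 1.9 m upgradient of the peak.
√(4πDt) = 14.82 m, giving peak height M/(n_e·A·√(4πDt)) = 17.2/(0.40 × 85.0 × 14.82) = 0.03414 kg/m³.
(x−vt)²/(4Dt) = (-1.9)²/(4 × 0.0156 × 1120) = 0.05165; exp(−0.05165) = 0.9497.
C = 0.03414 × 0.9497 = 0.0324 kg/m³.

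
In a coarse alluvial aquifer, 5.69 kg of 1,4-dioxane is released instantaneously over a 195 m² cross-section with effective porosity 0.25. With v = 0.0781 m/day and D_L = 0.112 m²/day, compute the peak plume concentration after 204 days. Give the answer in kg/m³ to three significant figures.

0.00689 kg/m³

The peak of an instantaneous 1D plume sits at x = vt; there the Gaussian factor is 1 and C_max = M/(n_e·A·√(4πDt)), where n_e·A is the pore area the mass is dissolved in.
√(4πDt) = √(4π × 0.112 × 204) = 16.94 m, so C_max = 5.69/(0.25 × 195 × 16.94) = 0.00689 kg/m³.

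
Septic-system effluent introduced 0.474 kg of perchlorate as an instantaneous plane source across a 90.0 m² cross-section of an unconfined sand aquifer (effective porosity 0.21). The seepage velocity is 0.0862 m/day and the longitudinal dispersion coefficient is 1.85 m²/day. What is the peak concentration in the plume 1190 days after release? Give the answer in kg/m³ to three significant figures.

0.000151 kg/m³

The peak of an instantaneous 1D plume sits at x = vt; there the Gaussian factor is 1 and C_max = M/(n_e·A·√(4πDt)), where n_e·A is the pore area the mass is dissolved in.
√(4πDt) = √(4π × 1.85 × 1190) = 166.3 m, so C_max = 0.474/(0.21 × 90.0 × 166.3) = 0.000151 kg/m³.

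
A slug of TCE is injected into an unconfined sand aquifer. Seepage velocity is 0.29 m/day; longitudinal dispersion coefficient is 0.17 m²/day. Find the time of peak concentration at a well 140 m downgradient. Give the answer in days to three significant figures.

For the 1D instantaneous-source solution, setting ∂C/∂t = 0 at fixed x gives v²t² + 2Dt − x² = 0, so t = (√(D² + v²x²) − D)/v².
√(D² + v²x²) = √(0.17² + 0.29² × 140²) = 40.60; v² = 0.0841.
t = (40.60 − 0.17)/0.0841 = 481 days (vs. the pure-advection estimate x/v = 483 d).

481 days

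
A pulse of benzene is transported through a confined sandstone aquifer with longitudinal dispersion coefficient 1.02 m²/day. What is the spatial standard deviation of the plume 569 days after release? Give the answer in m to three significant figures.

Dispersive spreading gives a Gaussian with σ² = 2Dt; advection only shifts the center.
σ = √(2 × 1.02 × 569) = 34.1 m.

34.1 m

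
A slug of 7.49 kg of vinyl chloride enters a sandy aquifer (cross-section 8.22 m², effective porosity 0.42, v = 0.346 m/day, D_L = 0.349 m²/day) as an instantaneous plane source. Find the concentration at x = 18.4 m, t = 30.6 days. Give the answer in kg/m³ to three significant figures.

0.0449 kg/m³

For an instantaneous plane source, C(x,t) = M/(n_e·A·√(4πDt)) · exp(−(x−vt)²/(4Dt)), with n_e·A the pore (flow) area.
Plume center vt = 0.346 × 30.6 = 10.5876 m, so the well at 18.4 m is 7.8124 m downgradient of the peak.
√(4πDt) = 11.58 m, giving peak height M/(n_e·A·√(4πDt)) = 7.49/(0.42 × 8.22 × 11.58) = 0.1873 kg/m³.
(x−vt)²/(4Dt) = (7.8124)²/(4 × 0.349 × 30.6) = 1.429; exp(−1.429) = 0.2395.
C = 0.1873 × 0.2395 = 0.0449 kg/m³.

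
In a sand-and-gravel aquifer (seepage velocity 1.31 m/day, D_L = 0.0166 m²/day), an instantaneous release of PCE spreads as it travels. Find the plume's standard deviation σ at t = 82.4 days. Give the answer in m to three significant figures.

1.65 m

Dispersive spreading gives a Gaussian with σ² = 2Dt; advection only shifts the center.
σ = √(2 × 0.0166 × 82.4) = 1.65 m.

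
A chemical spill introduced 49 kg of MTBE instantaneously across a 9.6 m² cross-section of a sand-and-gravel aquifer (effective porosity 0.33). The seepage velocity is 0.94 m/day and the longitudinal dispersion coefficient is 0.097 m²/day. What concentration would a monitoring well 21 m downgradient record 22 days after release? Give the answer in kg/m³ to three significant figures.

For an instantaneous plane source, C(x,t) = M/(n_e·A·√(4πDt)) · exp(−(x−vt)²/(4Dt)), with n_e·A the pore (flow) area.
Plume center vt = 0.94 × 22 = 20.68 m, so the well at 21 m is 0.32 m downgradient of the peak.
√(4πDt) = 5.178 m, giving peak height M/(n_e·A·√(4πDt)) = 49/(0.33 × 9.6 × 5.178) = 2.987 kg/m³.
(x−vt)²/(4Dt) = (0.32)²/(4 × 0.097 × 22) = 0.01200; exp(−0.01200) = 0.9881.
C = 2.987 × 0.9881 = 2.95 kg/m³.

2.95 kg/m³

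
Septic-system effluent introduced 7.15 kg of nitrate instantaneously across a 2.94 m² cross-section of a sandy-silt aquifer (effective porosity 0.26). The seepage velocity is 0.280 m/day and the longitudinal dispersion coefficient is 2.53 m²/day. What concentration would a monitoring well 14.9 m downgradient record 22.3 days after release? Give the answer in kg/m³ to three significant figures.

For an instantaneous plane source, C(x,t) = M/(n_e·A·√(4πDt)) · exp(−(x−vt)²/(4Dt)), with n_e·A the pore (flow) area.
Plume center vt = 0.280 × 22.3 = 6.244 m, so the well at 14.9 m is 8.656 m downgradient of the peak.
√(4πDt) = 26.63 m, giving peak height M/(n_e·A·√(4πDt)) = 7.15/(0.26 × 2.94 × 26.63) = 0.3512 kg/m³.
(x−vt)²/(4Dt) = (8.656)²/(4 × 2.53 × 22.3) = 0.3320; exp(−0.3320) = 0.7175.
C = 0.3512 × 0.7175 = 0.252 kg/m³.

0.252 kg/m³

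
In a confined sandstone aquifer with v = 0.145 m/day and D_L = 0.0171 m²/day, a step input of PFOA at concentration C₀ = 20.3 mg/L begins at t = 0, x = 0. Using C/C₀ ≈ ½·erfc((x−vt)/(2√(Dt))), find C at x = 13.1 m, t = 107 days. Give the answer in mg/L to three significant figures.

For a continuous step input, C/C₀ ≈ ½·erfc((x−vt)/(2√(Dt))).
vt = 0.145 × 107 = 15.515 m and 2√(Dt) = 2√(0.0171 × 107) = 2.705 m.
Argument (x−vt)/(2√(Dt)) = (13.1 − 15.515)/2.705 = -0.8928; ½·erfc(-0.8928) = 0.8966.
C = 20.3 × 0.8966 = 18.2 mg/L.

18.2 mg/L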